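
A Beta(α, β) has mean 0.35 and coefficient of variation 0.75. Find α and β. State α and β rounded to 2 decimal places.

σ = CV·μ = 0.75×0.35 = 0.26250, so σ² = 0.068906.
s+1 = μ(1−μ)/σ² = 0.2275/0.068906 = 3.3016, so s = α+β = 2.3016.
α = μs = 0.81, β = (1−μ)s = 1.50.

α = 0.81, β = 1.50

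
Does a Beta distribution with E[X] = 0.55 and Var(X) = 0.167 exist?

The Beta variance bound is σ² < μ(1−μ).
Here μ(1−μ) = 0.55×0.45 = 0.2475, and 0.167 < 0.2475.

Yes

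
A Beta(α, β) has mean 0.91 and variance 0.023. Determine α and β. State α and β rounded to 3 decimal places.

α = 2.330, β = 0.230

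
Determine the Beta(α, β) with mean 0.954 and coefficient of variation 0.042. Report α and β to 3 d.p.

α = 25.123, β = 1.211

σ = CV·μ = 0.042×0.954 = 0.04007, so σ² = 0.001605.
s+1 = μ(1−μ)/σ² = 0.043884/0.001605 = 27.3345, so s = α+β = 26.3345.
α = μs = 25.123, β = (1−μ)s = 1.211.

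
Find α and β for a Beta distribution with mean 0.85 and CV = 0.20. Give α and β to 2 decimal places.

α = 2.90, β = 0.51

Var = (CV·μ)² = (0.20×0.85)² = 0.028900.
α+β = μ(1−μ)/Var − 1 = 0.1275/0.028900 − 1 = 3.4118.
Thus α = 0.85·3.4118 = 2.90 and β = 0.15·3.4118 = 0.51.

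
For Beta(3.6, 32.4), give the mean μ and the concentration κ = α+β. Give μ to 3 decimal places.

μ = 0.100, κ = 36.0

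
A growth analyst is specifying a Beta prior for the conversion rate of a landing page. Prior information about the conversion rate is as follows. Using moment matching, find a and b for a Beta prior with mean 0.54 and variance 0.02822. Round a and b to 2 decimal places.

By moment matching, a+b = μ(1−μ)/σ² − 1 = (0.54·0.46)/0.02822 − 1 = 8.8023 − 1 = 7.8023.
Since a/(a+b) = μ, a = 0.54·7.8023 = 4.21 and b = 0.46·7.8023 = 3.59.

a = 4.21, b = 3.59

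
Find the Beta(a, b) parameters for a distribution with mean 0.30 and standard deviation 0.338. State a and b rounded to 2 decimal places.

a = 0.25, b = 0.59

Variance = 0.338² = 0.114244. The moment-matching identity a+b = μ(1−μ)/Var − 1 gives
a+b = 0.2100/0.114244 − 1 = 0.8382, so a = μ·0.8382 = 0.25 and b = (1−μ)·0.8382 = 0.59.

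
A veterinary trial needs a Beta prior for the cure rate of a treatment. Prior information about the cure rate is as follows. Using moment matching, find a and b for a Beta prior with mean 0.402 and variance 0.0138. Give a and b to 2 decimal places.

a = 6.60, b = 9.82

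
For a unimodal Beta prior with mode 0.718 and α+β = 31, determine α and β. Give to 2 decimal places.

α = 21.82, β = 9.18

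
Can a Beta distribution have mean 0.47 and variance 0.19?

Yes

For any Beta, Var(X) < E[X]·(1−E[X]).
Here μ(1−μ) = 0.47×0.53 = 0.2491, and 0.19 < 0.2491.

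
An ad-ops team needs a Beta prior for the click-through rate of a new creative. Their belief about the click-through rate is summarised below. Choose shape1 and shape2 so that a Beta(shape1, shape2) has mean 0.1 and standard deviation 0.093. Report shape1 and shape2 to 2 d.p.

shape1 = 0.94, shape2 = 8.47

σ² = 0.093² = 0.008649.
With s = shape1+shape2, Var = μ(1−μ)/(s+1), so s+1 = (0.1×0.9)/0.008649 = 10.4058 and s = 9.4058.
shape1 = μs = 0.94, shape2 = (1−μ)s = 8.47.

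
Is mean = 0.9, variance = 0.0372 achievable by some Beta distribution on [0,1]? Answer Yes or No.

A Beta with mean μ has variance μ(1−μ)/(α+β+1) < μ(1−μ).
Here μ(1−μ) = 0.9×0.1 = 0.09, and 0.0372 < 0.09.

Yes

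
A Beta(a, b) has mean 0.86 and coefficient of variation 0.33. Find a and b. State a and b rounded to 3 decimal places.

a = 0.426, b = 0.069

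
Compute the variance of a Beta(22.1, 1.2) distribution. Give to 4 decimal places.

Var = αβ/[(α+β)²(α+β+1)] = (22.1×1.2)/(23.3²×24.3) = 26.52/13192.227 = 0.0020.

0.0020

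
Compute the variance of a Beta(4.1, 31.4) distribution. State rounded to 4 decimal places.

Var = αβ/[(α+β)²(α+β+1)] = (4.1×31.4)/(35.5²×36.5) = 128.74/45999.125 = 0.0028.

0.0028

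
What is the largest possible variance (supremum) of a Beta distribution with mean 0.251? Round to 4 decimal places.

0.1880

Var = μ(1−μ)/(α+β+1), which approaches μ(1−μ) as α+β → 0.
So the supremum is μ(1−μ) = 0.251×0.749 = 0.1880.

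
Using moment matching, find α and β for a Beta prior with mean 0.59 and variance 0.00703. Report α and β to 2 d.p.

α = 19.71, β = 13.70

Write ν = α+β; then α = μν and Var = μ(1−μ)/(ν+1).
ν = μ(1−μ)/Var − 1 = 0.2419/0.00703 − 1 = 33.4097.
α = 0.59·33.4097 = 19.71, β = 0.41·33.4097 = 13.70.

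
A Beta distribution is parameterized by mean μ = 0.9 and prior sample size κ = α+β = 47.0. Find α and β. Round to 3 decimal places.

α = 42.300, β = 4.700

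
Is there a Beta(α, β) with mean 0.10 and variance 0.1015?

The Beta variance bound is σ² < μ(1−μ).
Here μ(1−μ) = 0.10×0.90 = 0.0900, and 0.1015 ≥ 0.0900.

No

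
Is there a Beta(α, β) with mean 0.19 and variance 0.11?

Yes

The Beta variance bound is σ² < μ(1−μ).
Here μ(1−μ) = 0.19×0.81 = 0.1539, and 0.11 < 0.1539.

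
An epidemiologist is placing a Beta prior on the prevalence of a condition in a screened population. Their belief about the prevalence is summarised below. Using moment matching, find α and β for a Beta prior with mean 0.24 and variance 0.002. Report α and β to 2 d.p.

α = 21.65, β = 68.55

Write ν = α+β; then α = μν and Var = μ(1−μ)/(ν+1).
ν = μ(1−μ)/Var − 1 = 0.1824/0.002 − 1 = 90.2000.
α = 0.24·90.2000 = 21.65, β = 0.76·90.2000 = 68.55.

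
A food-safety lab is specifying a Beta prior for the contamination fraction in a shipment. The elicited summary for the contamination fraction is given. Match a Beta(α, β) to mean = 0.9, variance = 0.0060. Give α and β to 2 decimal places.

By moment matching, α+β = μ(1−μ)/σ² − 1 = (0.9·0.1)/0.0060 − 1 = 15.0000 − 1 = 14.0000.
Since α/(α+β) = μ, α = 0.9·14.0000 = 12.60 and β = 0.1·14.0000 = 1.40.

α = 12.60, β = 1.40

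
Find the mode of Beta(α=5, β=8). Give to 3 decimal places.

0.364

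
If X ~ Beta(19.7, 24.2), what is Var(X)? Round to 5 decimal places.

μ = 19.7/43.9 = 0.448747; Var = μ(1−μ)/(α+β+1) = 0.2473731/44.9 = 0.00551.

0.00551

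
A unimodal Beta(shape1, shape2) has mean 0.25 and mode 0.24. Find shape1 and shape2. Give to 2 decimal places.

shape1 = 13.00, shape2 = 39.00

With s = shape1+shape2: μ = shape1/s and mode = (shape1−1)/(s−2). Eliminating shape1 = μs,
μs − 1 = m(s−2) ⇒ s(μ−m) = 1−2m ⇒ s = 0.52/0.01 = 52.0000.
So shape1 = μs = 13.00, shape2 = (1−μ)s = 39.00.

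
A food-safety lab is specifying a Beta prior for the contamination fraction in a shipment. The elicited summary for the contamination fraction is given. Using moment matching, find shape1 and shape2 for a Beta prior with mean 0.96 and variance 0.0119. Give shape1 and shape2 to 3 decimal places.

shape1 = 2.138, shape2 = 0.089

Let s = shape1+shape2. The Beta variance is μ(1−μ)/(s+1).
So s+1 = μ(1−μ)/σ² = (0.96×0.04)/0.0119 = 0.0384/0.0119 = 3.2269, giving s = 2.2269.
Then shape1 = μs = 0.96×2.2269 = 2.138 and shape2 = (1−μ)s = 0.04×2.2269 = 0.089.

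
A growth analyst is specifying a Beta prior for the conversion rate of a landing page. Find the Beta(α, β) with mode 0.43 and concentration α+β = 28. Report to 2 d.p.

α = 12.18, β = 15.82

Since the density peak of Beta(α,β) is at (α−1)/(α+β−2),
α = 1 + 0.43(28−2) = 12.18 and β = 28 − 12.18 = 15.82.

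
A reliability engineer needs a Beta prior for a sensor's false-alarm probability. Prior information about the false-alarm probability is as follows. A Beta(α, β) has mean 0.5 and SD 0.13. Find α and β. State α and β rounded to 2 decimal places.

Variance = 0.13² = 0.0169. The moment-matching identity α+β = μ(1−μ)/Var − 1 gives
α+β = 0.25/0.0169 − 1 = 13.7929, so α = μ·13.7929 = 6.90 and β = (1−μ)·13.7929 = 6.90.

α = 6.90, β = 6.90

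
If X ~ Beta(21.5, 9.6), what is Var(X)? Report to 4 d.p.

0.0066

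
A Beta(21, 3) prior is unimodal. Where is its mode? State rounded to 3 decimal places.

0.909

The density x^(α−1)(1−x)^(β−1) is maximised at (α−1)/(α+β−2) = 20/22 = 0.909.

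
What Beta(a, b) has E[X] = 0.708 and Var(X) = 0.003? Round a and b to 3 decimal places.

By moment matching, a+b = μ(1−μ)/σ² − 1 = (0.708·0.292)/0.003 − 1 = 68.9120 − 1 = 67.9120.
Since a/(a+b) = μ, a = 0.708·67.9120 = 48.082 and b = 0.292·67.9120 = 19.830.

a = 48.082, b = 19.830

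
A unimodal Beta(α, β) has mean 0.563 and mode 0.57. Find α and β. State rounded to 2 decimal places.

Let s = α+β. Mean gives α = μs = 0.563s; mode gives (α−1)/(s−2) = 0.57.
Substituting: 0.563s − 1 = 0.57(s−2) = 0.57s − 1.14, so -0.007s = -0.14 and s = 20.0000.
Then α = 0.563×20.0000 = 11.26 and β = s−α = 8.74.

α = 11.26, β = 8.74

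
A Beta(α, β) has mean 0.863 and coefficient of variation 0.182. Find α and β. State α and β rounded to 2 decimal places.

α = 3.27, β = 0.52

Var = (CV·μ)² = (0.182×0.863)² = 0.024670.
α+β = μ(1−μ)/Var − 1 = 0.118231/0.024670 − 1 = 3.7926.
Thus α = 0.863·3.7926 = 3.27 and β = 0.137·3.7926 = 0.52.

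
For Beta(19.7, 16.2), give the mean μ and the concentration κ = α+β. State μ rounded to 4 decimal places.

μ = 0.5487, κ = 35.9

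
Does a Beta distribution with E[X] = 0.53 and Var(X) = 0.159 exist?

Yes

A Beta with mean μ has variance μ(1−μ)/(α+β+1) < μ(1−μ).
Here μ(1−μ) = 0.53×0.47 = 0.2491, and 0.159 < 0.2491.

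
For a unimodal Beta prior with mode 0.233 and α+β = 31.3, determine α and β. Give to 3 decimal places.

α = 7.827, β = 23.473

For α,β>1 the mode is (α−1)/(α+β−2), so α = mode·(κ−2)+1 = 0.233×29.3+1 = 7.827.
And β = (1−mode)·(κ−2)+1 = 0.767×29.3+1 = 23.473.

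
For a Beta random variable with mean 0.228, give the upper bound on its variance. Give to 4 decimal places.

For fixed mean μ the Beta variance is μ(1−μ)/(α+β+1), increasing as α+β decreases.
Its least upper bound (not attained) is μ(1−μ) = 0.228·0.772 = 0.1760.

0.1760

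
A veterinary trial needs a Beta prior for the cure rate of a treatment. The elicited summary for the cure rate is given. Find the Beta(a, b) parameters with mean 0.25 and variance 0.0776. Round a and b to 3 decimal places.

By moment matching, a+b = μ(1−μ)/σ² − 1 = (0.25·0.75)/0.0776 − 1 = 2.4162 − 1 = 1.4162.
Since a/(a+b) = μ, a = 0.25·1.4162 = 0.354 and b = 0.75·1.4162 = 1.062.

a = 0.354, b = 1.062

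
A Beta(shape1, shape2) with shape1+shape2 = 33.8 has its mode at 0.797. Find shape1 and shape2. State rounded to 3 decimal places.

Mode = (shape1−1)/(κ−2) with κ = shape1+shape2, so shape1−1 = 0.797·31.8 = 25.345.
shape1 = 26.345; shape2 = κ − shape1 = 7.455.

shape1 = 26.345, shape2 = 7.455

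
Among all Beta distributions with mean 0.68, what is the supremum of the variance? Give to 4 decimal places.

For fixed mean μ the Beta variance is μ(1−μ)/(α+β+1), increasing as α+β decreases.
Its least upper bound (not attained) is μ(1−μ) = 0.68·0.32 = 0.2176.

0.2176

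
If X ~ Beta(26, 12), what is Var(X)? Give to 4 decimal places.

Var = αβ/[(α+β)²(α+β+1)] = (26×12)/(38²×39) = 312/56316 = 0.0055.

0.0055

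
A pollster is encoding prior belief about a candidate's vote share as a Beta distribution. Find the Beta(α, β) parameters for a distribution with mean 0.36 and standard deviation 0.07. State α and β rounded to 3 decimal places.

α = 16.567, β = 29.453

Variance = 0.07² = 0.0049. The moment-matching identity α+β = μ(1−μ)/Var − 1 gives
α+β = 0.2304/0.0049 − 1 = 46.0204, so α = μ·46.0204 = 16.567 and β = (1−μ)·46.0204 = 29.453.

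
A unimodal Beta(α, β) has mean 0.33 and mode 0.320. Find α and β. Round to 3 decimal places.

Let s = α+β. Mean gives α = μs = 0.33s; mode gives (α−1)/(s−2) = 0.320.
Substituting: 0.33s − 1 = 0.320(s−2) = 0.320s − 0.640, so 0.010s = 0.360 and s = 36.0000.
Then α = 0.33×36.0000 = 11.880 and β = s−α = 24.120.

α = 11.880, β = 24.120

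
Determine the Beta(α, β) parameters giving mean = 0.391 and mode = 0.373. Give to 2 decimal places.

α = 5.52, β = 8.59

Let s = α+β. Mean gives α = μs = 0.391s; mode gives (α−1)/(s−2) = 0.373.
Substituting: 0.391s − 1 = 0.373(s−2) = 0.373s − 0.746, so 0.018s = 0.254 and s = 14.1111.
Then α = 0.391×14.1111 = 5.52 and β = s−α = 8.59.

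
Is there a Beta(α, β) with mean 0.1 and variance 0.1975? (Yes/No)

For any Beta, Var(X) < E[X]·(1−E[X]).
Here μ(1−μ) = 0.1×0.9 = 0.09, and 0.1975 ≥ 0.09.

No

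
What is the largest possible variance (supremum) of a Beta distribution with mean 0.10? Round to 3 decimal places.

0.090

Var = μ(1−μ)/(α+β+1), which approaches μ(1−μ) as α+β → 0.
So the supremum is μ(1−μ) = 0.10×0.90 = 0.090.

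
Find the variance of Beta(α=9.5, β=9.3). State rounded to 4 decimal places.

0.0126

Var = αβ/[(α+β)²(α+β+1)] = (9.5×9.3)/(18.8²×19.8) = 88.35/6998.112 = 0.0126.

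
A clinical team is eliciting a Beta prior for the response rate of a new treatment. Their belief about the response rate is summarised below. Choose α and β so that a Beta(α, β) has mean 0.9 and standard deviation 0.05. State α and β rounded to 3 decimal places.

Variance = 0.05² = 0.0025. The moment-matching identity α+β = μ(1−μ)/Var − 1 gives
α+β = 0.09/0.0025 − 1 = 35.0000, so α = μ·35.0000 = 31.500 and β = (1−μ)·35.0000 = 3.500.

α = 31.500, β = 3.500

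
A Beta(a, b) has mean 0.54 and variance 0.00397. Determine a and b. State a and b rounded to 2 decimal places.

a = 33.25, b = 28.32

Write ν = a+b; then a = μν and Var = μ(1−μ)/(ν+1).
ν = μ(1−μ)/Var − 1 = 0.2484/0.00397 − 1 = 61.5693.
a = 0.54·61.5693 = 33.25, b = 0.46·61.5693 = 28.32.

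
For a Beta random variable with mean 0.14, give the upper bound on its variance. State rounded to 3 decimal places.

0.120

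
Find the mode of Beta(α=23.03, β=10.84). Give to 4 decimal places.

0.6912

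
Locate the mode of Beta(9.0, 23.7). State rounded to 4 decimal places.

With α,β > 1, mode = (α−1)/(α+β−2) = 8.0/30.7 = 0.2606.

0.2606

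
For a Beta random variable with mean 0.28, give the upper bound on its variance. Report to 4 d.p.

0.2016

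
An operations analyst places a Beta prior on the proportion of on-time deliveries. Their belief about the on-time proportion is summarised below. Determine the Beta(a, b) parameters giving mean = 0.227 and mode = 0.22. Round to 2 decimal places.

a = 18.16, b = 61.84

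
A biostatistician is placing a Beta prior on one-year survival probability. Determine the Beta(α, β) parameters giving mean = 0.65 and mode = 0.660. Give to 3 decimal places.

α = 20.800, β = 11.200

Let s = α+β. Mean gives α = μs = 0.65s; mode gives (α−1)/(s−2) = 0.660.
Substituting: 0.65s − 1 = 0.660(s−2) = 0.660s − 1.320, so -0.010s = -0.320 and s = 32.0000.
Then α = 0.65×32.0000 = 20.800 and β = s−α = 11.200.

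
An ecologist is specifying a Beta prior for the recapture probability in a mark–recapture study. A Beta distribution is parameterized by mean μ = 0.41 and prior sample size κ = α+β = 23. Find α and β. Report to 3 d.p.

Split κ in proportion μ : (1−μ): α = 0.41·23 = 9.430, β = 23 − 9.430 = 13.570.

α = 9.430, β = 13.570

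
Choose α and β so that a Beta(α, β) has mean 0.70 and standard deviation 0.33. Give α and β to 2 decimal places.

σ² = 0.33² = 0.1089.
With s = α+β, Var = μ(1−μ)/(s+1), so s+1 = (0.70×0.30)/0.1089 = 1.9284 and s = 0.9284.
α = μs = 0.65, β = (1−μ)s = 0.28.

α = 0.65, β = 0.28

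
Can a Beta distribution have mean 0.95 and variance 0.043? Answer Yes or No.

Yes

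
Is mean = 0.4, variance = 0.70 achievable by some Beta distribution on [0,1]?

No

The Beta variance bound is σ² < μ(1−μ).
Here μ(1−μ) = 0.4×0.6 = 0.24, and 0.70 ≥ 0.24.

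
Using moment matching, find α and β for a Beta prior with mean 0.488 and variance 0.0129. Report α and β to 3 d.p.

α = 8.964, β = 9.405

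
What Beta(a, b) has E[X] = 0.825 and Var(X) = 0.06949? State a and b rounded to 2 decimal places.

Let s = a+b. The Beta variance is μ(1−μ)/(s+1).
So s+1 = μ(1−μ)/σ² = (0.825×0.175)/0.06949 = 0.144375/0.06949 = 2.0776, giving s = 1.0776.
Then a = μs = 0.825×1.0776 = 0.89 and b = (1−μ)s = 0.175×1.0776 = 0.19.

a = 0.89, b = 0.19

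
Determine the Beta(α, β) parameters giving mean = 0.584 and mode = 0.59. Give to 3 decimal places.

α = 17.520, β = 12.480

Let s = α+β. Mean gives α = μs = 0.584s; mode gives (α−1)/(s−2) = 0.59.
Substituting: 0.584s − 1 = 0.59(s−2) = 0.59s − 1.18, so -0.006s = -0.18 and s = 30.0000.
Then α = 0.584×30.0000 = 17.520 and β = s−α = 12.480.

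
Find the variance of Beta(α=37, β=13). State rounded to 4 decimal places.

0.0038

μ = 37/50 = 0.740000; Var = μ(1−μ)/(α+β+1) = 0.1924000/51 = 0.0038.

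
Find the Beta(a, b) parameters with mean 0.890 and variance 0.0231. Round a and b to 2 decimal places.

Write ν = a+b; then a = μν and Var = μ(1−μ)/(ν+1).
ν = μ(1−μ)/Var − 1 = 0.097900/0.0231 − 1 = 3.2381.
a = 0.890·3.2381 = 2.88, b = 0.110·3.2381 = 0.36.

a = 2.88, b = 0.36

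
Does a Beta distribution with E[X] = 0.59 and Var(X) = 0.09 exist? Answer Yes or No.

The Beta variance bound is σ² < μ(1−μ).
Here μ(1−μ) = 0.59×0.41 = 0.2419, and 0.09 < 0.2419.

Yes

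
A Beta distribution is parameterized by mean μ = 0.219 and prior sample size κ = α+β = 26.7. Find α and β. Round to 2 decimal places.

α = 5.85, β = 20.85

Split κ in proportion μ : (1−μ): α = 0.219·26.7 = 5.85, β = 26.7 − 5.85 = 20.85.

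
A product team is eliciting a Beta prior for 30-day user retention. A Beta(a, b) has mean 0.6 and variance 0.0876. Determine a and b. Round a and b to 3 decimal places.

Let s = a+b. The Beta variance is μ(1−μ)/(s+1).
So s+1 = μ(1−μ)/σ² = (0.6×0.4)/0.0876 = 0.24/0.0876 = 2.7397, giving s = 1.7397.
Then a = μs = 0.6×1.7397 = 1.044 and b = (1−μ)s = 0.4×1.7397 = 0.696.

a = 1.044, b = 0.696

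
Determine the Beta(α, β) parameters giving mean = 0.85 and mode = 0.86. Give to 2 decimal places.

Let s = α+β. Mean gives α = μs = 0.85s; mode gives (α−1)/(s−2) = 0.86.
Substituting: 0.85s − 1 = 0.86(s−2) = 0.86s − 1.72, so -0.01s = -0.72 and s = 72.0000.
Then α = 0.85×72.0000 = 61.20 and β = s−α = 10.80.

α = 61.20, β = 10.80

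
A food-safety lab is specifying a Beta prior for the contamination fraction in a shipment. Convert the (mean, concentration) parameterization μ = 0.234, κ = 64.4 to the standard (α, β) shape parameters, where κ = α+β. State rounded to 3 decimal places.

α = 15.070, β = 49.330

α = μκ = 0.234×64.4 = 15.070 and β = (1−μ)κ = 0.766×64.4 = 49.330.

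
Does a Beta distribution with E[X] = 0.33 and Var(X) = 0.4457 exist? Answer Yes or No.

A Beta with mean μ has variance μ(1−μ)/(α+β+1) < μ(1−μ).
Here μ(1−μ) = 0.33×0.67 = 0.2211, and 0.4457 ≥ 0.2211.

No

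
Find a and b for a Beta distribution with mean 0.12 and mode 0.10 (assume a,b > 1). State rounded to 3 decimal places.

a = 4.800, b = 35.200

With s = a+b: μ = a/s and mode = (a−1)/(s−2). Eliminating a = μs,
μs − 1 = m(s−2) ⇒ s(μ−m) = 1−2m ⇒ s = 0.80/0.02 = 40.0000.
So a = μs = 4.800, b = (1−μ)s = 35.200.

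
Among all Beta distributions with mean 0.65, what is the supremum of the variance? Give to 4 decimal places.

0.2275

Var = μ(1−μ)/(α+β+1), which approaches μ(1−μ) as α+β → 0.
So the supremum is μ(1−μ) = 0.65×0.35 = 0.2275.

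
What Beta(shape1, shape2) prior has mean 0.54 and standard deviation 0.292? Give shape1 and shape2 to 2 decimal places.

shape1 = 1.03, shape2 = 0.88

Variance = 0.292² = 0.085264. The moment-matching identity shape1+shape2 = μ(1−μ)/Var − 1 gives
shape1+shape2 = 0.2484/0.085264 − 1 = 1.9133, so shape1 = μ·1.9133 = 1.03 and shape2 = (1−μ)·1.9133 = 0.88.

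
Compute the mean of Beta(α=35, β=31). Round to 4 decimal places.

0.5303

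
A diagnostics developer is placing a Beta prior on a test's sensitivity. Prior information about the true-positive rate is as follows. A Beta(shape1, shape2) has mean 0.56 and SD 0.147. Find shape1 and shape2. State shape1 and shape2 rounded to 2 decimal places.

First σ² = 0.021609. Setting shape1 = μn, shape2 = (1−μ)n with n = shape1+shape2,
μ(1−μ)/(n+1) = 0.021609 ⇒ n+1 = 0.2464/0.021609 = 11.4027 ⇒ n = 10.4027.
Hence shape1 = 0.56×10.4027 = 5.83, shape2 = 0.44×10.4027 = 4.58.

shape1 = 5.83, shape2 = 4.58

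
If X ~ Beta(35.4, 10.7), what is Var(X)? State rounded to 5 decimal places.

0.00378

α+β = 46.1 and αβ = 378.78, so Var = αβ/[(α+β)²(α+β+1)] = 378.78/100097.391 = 0.00378.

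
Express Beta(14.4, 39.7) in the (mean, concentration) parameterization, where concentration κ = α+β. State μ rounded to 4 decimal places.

μ = 0.2662, κ = 54.1

κ = α+β = 14.4+39.7 = 54.1; μ = α/κ = 14.4/54.1 = 0.2662.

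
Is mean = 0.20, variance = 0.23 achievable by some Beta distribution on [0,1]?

For any Beta, Var(X) < E[X]·(1−E[X]).
Here μ(1−μ) = 0.20×0.80 = 0.1600, and 0.23 ≥ 0.1600.

No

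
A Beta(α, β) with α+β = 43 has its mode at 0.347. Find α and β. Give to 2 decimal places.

Mode = (α−1)/(κ−2) with κ = α+β, so α−1 = 0.347·41 = 14.23.
α = 15.23; β = κ − α = 27.77.

α = 15.23, β = 27.77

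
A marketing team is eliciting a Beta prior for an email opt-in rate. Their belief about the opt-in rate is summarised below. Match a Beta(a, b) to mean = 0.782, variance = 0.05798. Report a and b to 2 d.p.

a = 1.52, b = 0.42

By moment matching, a+b = μ(1−μ)/σ² − 1 = (0.782·0.218)/0.05798 − 1 = 2.9403 − 1 = 1.9403.
Since a/(a+b) = μ, a = 0.782·1.9403 = 1.52 and b = 0.218·1.9403 = 0.42.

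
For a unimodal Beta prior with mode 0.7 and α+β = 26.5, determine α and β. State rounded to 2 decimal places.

α = 18.15, β = 8.35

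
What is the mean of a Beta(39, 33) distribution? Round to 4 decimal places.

E[X] = α/(α+β) = 39/72 = 0.5417.

0.5417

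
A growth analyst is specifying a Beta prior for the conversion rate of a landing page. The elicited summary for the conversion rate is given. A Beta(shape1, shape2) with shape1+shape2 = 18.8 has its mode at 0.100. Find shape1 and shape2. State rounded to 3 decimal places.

shape1 = 2.680, shape2 = 16.120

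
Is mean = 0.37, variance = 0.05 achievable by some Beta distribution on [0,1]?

Yes

A Beta with mean μ has variance μ(1−μ)/(α+β+1) < μ(1−μ).
Here μ(1−μ) = 0.37×0.63 = 0.2331, and 0.05 < 0.2331.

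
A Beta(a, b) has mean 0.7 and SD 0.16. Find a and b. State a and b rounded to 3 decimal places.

a = 5.042, b = 2.161

Variance = 0.16² = 0.0256. The moment-matching identity a+b = μ(1−μ)/Var − 1 gives
a+b = 0.21/0.0256 − 1 = 7.2031, so a = μ·7.2031 = 5.042 and b = (1−μ)·7.2031 = 2.161.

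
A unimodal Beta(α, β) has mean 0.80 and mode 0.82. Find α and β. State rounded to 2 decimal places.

α = 25.60, β = 6.40

Let s = α+β. Mean gives α = μs = 0.80s; mode gives (α−1)/(s−2) = 0.82.
Substituting: 0.80s − 1 = 0.82(s−2) = 0.82s − 1.64, so -0.02s = -0.64 and s = 32.0000.
Then α = 0.80×32.0000 = 25.60 and β = s−α = 6.40.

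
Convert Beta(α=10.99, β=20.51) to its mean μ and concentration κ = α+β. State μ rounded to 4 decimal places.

μ = 0.3489, κ = 31.50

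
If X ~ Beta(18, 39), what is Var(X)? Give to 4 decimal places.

Var = αβ/[(α+β)²(α+β+1)] = (18×39)/(57²×58) = 702/188442 = 0.0037.

0.0037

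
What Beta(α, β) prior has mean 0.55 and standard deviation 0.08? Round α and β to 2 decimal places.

α = 20.72, β = 16.95

σ² = 0.08² = 0.0064.
With s = α+β, Var = μ(1−μ)/(s+1), so s+1 = (0.55×0.45)/0.0064 = 38.6719 and s = 37.6719.
α = μs = 20.72, β = (1−μ)s = 16.95.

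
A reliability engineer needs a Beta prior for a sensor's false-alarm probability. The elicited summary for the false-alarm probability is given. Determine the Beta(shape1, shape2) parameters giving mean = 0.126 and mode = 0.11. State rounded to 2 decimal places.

shape1 = 6.14, shape2 = 42.61

With s = shape1+shape2: μ = shape1/s and mode = (shape1−1)/(s−2). Eliminating shape1 = μs,
μs − 1 = m(s−2) ⇒ s(μ−m) = 1−2m ⇒ s = 0.78/0.016 = 48.7500.
So shape1 = μs = 6.14, shape2 = (1−μ)s = 42.61.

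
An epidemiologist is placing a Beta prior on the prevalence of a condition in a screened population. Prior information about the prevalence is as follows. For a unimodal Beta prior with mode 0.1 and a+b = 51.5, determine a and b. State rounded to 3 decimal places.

For a,b>1 the mode is (a−1)/(a+b−2), so a = mode·(κ−2)+1 = 0.1×49.5+1 = 5.950.
And b = (1−mode)·(κ−2)+1 = 0.9×49.5+1 = 45.550.

a = 5.950, b = 45.550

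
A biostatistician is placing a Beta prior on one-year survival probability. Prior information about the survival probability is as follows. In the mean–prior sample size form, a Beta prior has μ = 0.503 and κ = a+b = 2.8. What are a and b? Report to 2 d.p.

a = 1.41, b = 1.39

a = μκ = 0.503×2.8 = 1.41 and b = (1−μ)κ = 0.497×2.8 = 1.39.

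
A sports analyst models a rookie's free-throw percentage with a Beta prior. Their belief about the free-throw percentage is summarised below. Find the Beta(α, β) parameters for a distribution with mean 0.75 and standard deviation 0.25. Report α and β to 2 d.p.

Variance = 0.25² = 0.0625. The moment-matching identity α+β = μ(1−μ)/Var − 1 gives
α+β = 0.1875/0.0625 − 1 = 2.0000, so α = μ·2.0000 = 1.50 and β = (1−μ)·2.0000 = 0.50.

α = 1.50, β = 0.50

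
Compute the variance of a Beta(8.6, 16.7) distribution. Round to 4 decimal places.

0.0085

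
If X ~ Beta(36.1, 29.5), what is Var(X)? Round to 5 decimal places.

α+β = 65.6 and αβ = 1064.95, so Var = αβ/[(α+β)²(α+β+1)] = 1064.95/286603.776 = 0.00372.

0.00372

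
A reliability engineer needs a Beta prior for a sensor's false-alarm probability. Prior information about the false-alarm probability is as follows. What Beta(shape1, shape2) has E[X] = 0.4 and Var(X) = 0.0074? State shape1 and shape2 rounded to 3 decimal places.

Let s = shape1+shape2. The Beta variance is μ(1−μ)/(s+1).
So s+1 = μ(1−μ)/σ² = (0.4×0.6)/0.0074 = 0.24/0.0074 = 32.4324, giving s = 31.4324.
Then shape1 = μs = 0.4×31.4324 = 12.573 and shape2 = (1−μ)s = 0.6×31.4324 = 18.859.

shape1 = 12.573, shape2 = 18.859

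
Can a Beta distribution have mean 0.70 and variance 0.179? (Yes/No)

Yes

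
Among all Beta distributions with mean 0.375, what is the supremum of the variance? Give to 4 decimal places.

0.2344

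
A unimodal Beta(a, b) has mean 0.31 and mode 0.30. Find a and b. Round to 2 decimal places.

a = 12.40, b = 27.60

With s = a+b: μ = a/s and mode = (a−1)/(s−2). Eliminating a = μs,
μs − 1 = m(s−2) ⇒ s(μ−m) = 1−2m ⇒ s = 0.40/0.01 = 40.0000.
So a = μs = 12.40, b = (1−μ)s = 27.60.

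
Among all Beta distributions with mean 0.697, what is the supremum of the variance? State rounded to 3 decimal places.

0.211

For fixed mean μ the Beta variance is μ(1−μ)/(α+β+1), increasing as α+β decreases.
Its least upper bound (not attained) is μ(1−μ) = 0.697·0.303 = 0.211.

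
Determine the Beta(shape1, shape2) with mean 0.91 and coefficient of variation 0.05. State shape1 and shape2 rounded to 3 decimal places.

Var = (CV·μ)² = (0.05×0.91)² = 0.002070.
shape1+shape2 = μ(1−μ)/Var − 1 = 0.0819/0.002070 − 1 = 38.5604.
Thus shape1 = 0.91·38.5604 = 35.090 and shape2 = 0.09·38.5604 = 3.470.

shape1 = 35.090, shape2 = 3.470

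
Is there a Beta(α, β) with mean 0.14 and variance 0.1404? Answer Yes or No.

No

A Beta with mean μ has variance μ(1−μ)/(α+β+1) < μ(1−μ).
Here μ(1−μ) = 0.14×0.86 = 0.1204, and 0.1404 ≥ 0.1204.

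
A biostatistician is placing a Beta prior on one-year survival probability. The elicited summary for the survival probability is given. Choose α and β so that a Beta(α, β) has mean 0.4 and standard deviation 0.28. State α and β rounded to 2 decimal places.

α = 0.82, β = 1.24

σ² = 0.28² = 0.0784.
With s = α+β, Var = μ(1−μ)/(s+1), so s+1 = (0.4×0.6)/0.0784 = 3.0612 and s = 2.0612.
α = μs = 0.82, β = (1−μ)s = 1.24.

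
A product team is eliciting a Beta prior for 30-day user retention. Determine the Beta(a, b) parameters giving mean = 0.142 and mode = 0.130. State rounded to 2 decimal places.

Let s = a+b. Mean gives a = μs = 0.142s; mode gives (a−1)/(s−2) = 0.130.
Substituting: 0.142s − 1 = 0.130(s−2) = 0.130s − 0.260, so 0.012s = 0.740 and s = 61.6667.
Then a = 0.142×61.6667 = 8.76 and b = s−a = 52.91.

a = 8.76, b = 52.91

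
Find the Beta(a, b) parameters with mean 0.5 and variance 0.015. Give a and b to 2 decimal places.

Write ν = a+b; then a = μν and Var = μ(1−μ)/(ν+1).
ν = μ(1−μ)/Var − 1 = 0.25/0.015 − 1 = 15.6667.
a = 0.5·15.6667 = 7.83, b = 0.5·15.6667 = 7.83.

a = 7.83, b = 7.83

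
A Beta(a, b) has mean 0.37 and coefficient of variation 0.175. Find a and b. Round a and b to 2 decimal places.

Var = (CV·μ)² = (0.175×0.37)² = 0.004193.
a+b = μ(1−μ)/Var − 1 = 0.2331/0.004193 − 1 = 54.5985.
Thus a = 0.37·54.5985 = 20.20 and b = 0.63·54.5985 = 34.40.

a = 20.20, b = 34.40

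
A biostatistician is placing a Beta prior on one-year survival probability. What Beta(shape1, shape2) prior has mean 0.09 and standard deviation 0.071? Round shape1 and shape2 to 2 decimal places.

shape1 = 1.37, shape2 = 13.87

σ² = 0.071² = 0.005041.
With s = shape1+shape2, Var = μ(1−μ)/(s+1), so s+1 = (0.09×0.91)/0.005041 = 16.2468 and s = 15.2468.
shape1 = μs = 1.37, shape2 = (1−μ)s = 13.87.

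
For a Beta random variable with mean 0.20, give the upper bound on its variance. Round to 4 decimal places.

For fixed mean μ the Beta variance is μ(1−μ)/(α+β+1), increasing as α+β decreases.
Its least upper bound (not attained) is μ(1−μ) = 0.20·0.80 = 0.1600.

0.1600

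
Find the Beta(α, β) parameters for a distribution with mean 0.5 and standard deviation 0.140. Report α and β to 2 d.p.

α = 5.88, β = 5.88

σ² = 0.140² = 0.019600.
With s = α+β, Var = μ(1−μ)/(s+1), so s+1 = (0.5×0.5)/0.019600 = 12.7551 and s = 11.7551.
α = μs = 5.88, β = (1−μ)s = 5.88.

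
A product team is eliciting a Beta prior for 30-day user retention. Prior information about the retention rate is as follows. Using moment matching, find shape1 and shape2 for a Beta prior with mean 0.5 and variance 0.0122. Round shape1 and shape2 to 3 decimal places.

Write ν = shape1+shape2; then shape1 = μν and Var = μ(1−μ)/(ν+1).
ν = μ(1−μ)/Var − 1 = 0.25/0.0122 − 1 = 19.4918.
shape1 = 0.5·19.4918 = 9.746, shape2 = 0.5·19.4918 = 9.746.

shape1 = 9.746, shape2 = 9.746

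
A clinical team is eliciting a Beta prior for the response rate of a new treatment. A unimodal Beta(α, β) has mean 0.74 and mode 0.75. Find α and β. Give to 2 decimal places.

With s = α+β: μ = α/s and mode = (α−1)/(s−2). Eliminating α = μs,
μs − 1 = m(s−2) ⇒ s(μ−m) = 1−2m ⇒ s = -0.50/-0.01 = 50.0000.
So α = μs = 37.00, β = (1−μ)s = 13.00.

α = 37.00, β = 13.00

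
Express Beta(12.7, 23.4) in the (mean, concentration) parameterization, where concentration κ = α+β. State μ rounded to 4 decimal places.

μ = 0.3518, κ = 36.1

κ = α+β = 12.7+23.4 = 36.1; μ = α/κ = 12.7/36.1 = 0.3518.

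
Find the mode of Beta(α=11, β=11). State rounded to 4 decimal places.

The density x^(α−1)(1−x)^(β−1) is maximised at (α−1)/(α+β−2) = 10/20 = 0.5000.

0.5000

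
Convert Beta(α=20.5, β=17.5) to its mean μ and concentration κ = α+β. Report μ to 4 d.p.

μ = 0.5395, κ = 38.0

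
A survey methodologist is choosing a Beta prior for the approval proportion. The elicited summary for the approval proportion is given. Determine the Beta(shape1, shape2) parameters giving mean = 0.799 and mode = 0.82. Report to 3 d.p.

shape1 = 24.350, shape2 = 6.126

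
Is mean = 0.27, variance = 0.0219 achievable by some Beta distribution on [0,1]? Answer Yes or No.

Yes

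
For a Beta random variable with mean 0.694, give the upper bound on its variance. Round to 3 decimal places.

0.212

Var = μ(1−μ)/(α+β+1), which approaches μ(1−μ) as α+β → 0.
So the supremum is μ(1−μ) = 0.694×0.306 = 0.212.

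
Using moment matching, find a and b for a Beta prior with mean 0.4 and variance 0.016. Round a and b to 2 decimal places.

a = 5.60, b = 8.40

Write ν = a+b; then a = μν and Var = μ(1−μ)/(ν+1).
ν = μ(1−μ)/Var − 1 = 0.24/0.016 − 1 = 14.0000.
a = 0.4·14.0000 = 5.60, b = 0.6·14.0000 = 8.40.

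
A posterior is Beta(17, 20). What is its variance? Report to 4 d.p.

Var = αβ/[(α+β)²(α+β+1)] = (17×20)/(37²×38) = 340/52022 = 0.0065.

0.0065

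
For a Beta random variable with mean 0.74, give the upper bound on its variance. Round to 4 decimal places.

For fixed mean μ the Beta variance is μ(1−μ)/(α+β+1), increasing as α+β decreases.
Its least upper bound (not attained) is μ(1−μ) = 0.74·0.26 = 0.1924.

0.1924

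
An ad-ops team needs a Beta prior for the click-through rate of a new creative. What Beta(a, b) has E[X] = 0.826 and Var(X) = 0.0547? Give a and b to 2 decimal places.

a = 1.34, b = 0.28

Write ν = a+b; then a = μν and Var = μ(1−μ)/(ν+1).
ν = μ(1−μ)/Var − 1 = 0.143724/0.0547 − 1 = 1.6275.
a = 0.826·1.6275 = 1.34, b = 0.174·1.6275 = 0.28.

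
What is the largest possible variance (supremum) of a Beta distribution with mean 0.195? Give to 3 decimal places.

0.157

For fixed mean μ the Beta variance is μ(1−μ)/(α+β+1), increasing as α+β decreases.
Its least upper bound (not attained) is μ(1−μ) = 0.195·0.805 = 0.157.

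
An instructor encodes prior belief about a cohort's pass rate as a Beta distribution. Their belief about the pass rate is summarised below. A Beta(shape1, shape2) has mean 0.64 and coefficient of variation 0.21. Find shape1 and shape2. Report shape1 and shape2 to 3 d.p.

shape1 = 7.523, shape2 = 4.232

Var = (CV·μ)² = (0.21×0.64)² = 0.018063.
shape1+shape2 = μ(1−μ)/Var − 1 = 0.2304/0.018063 − 1 = 11.7551.
Thus shape1 = 0.64·11.7551 = 7.523 and shape2 = 0.36·11.7551 = 4.232.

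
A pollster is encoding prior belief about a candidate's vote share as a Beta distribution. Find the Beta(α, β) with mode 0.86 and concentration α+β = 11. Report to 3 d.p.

α = 8.740, β = 2.260

Mode = (α−1)/(κ−2) with κ = α+β, so α−1 = 0.86·9 = 7.740.
α = 8.740; β = κ − α = 2.260.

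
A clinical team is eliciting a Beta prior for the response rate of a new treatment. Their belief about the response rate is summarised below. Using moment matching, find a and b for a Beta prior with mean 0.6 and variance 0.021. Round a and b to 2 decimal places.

a = 6.26, b = 4.17

Let s = a+b. The Beta variance is μ(1−μ)/(s+1).
So s+1 = μ(1−μ)/σ² = (0.6×0.4)/0.021 = 0.24/0.021 = 11.4286, giving s = 10.4286.
Then a = μs = 0.6×10.4286 = 6.26 and b = (1−μ)s = 0.4×10.4286 = 4.17.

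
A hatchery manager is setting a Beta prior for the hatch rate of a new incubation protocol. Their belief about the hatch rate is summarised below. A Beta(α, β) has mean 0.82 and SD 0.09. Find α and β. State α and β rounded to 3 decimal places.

First σ² = 0.0081. Setting α = μn, β = (1−μ)n with n = α+β,
μ(1−μ)/(n+1) = 0.0081 ⇒ n+1 = 0.1476/0.0081 = 18.2222 ⇒ n = 17.2222.
Hence α = 0.82×17.2222 = 14.122, β = 0.18×17.2222 = 3.100.

α = 14.122, β = 3.100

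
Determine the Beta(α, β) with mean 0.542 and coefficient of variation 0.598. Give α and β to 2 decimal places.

Var = (CV·μ)² = (0.598×0.542)² = 0.105051.
α+β = μ(1−μ)/Var − 1 = 0.248236/0.105051 − 1 = 1.3630.
Thus α = 0.542·1.3630 = 0.74 and β = 0.458·1.3630 = 0.62.

α = 0.74, β = 0.62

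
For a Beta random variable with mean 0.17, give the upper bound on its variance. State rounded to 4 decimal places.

Var = μ(1−μ)/(α+β+1), which approaches μ(1−μ) as α+β → 0.
So the supremum is μ(1−μ) = 0.17×0.83 = 0.1411.

0.1411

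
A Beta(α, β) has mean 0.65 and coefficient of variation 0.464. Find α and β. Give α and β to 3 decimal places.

α = 0.976, β = 0.525

σ = CV·μ = 0.464×0.65 = 0.30160, so σ² = 0.090963.
s+1 = μ(1−μ)/σ² = 0.2275/0.090963 = 2.5010, so s = α+β = 1.5010.
α = μs = 0.976, β = (1−μ)s = 0.525.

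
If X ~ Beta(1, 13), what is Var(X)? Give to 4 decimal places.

0.0044

Var = αβ/[(α+β)²(α+β+1)] = (1×13)/(14²×15) = 13/2940 = 0.0044.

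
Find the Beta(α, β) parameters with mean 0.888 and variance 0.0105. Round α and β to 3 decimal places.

α = 7.523, β = 0.949

Write ν = α+β; then α = μν and Var = μ(1−μ)/(ν+1).
ν = μ(1−μ)/Var − 1 = 0.099456/0.0105 − 1 = 8.4720.
α = 0.888·8.4720 = 7.523, β = 0.112·8.4720 = 0.949.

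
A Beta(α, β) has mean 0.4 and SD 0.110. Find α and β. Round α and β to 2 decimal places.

σ² = 0.110² = 0.012100.
With s = α+β, Var = μ(1−μ)/(s+1), so s+1 = (0.4×0.6)/0.012100 = 19.8347 and s = 18.8347.
α = μs = 7.53, β = (1−μ)s = 11.30.

α = 7.53, β = 11.30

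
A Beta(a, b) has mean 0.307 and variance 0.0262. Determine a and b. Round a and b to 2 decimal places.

a = 2.19, b = 4.93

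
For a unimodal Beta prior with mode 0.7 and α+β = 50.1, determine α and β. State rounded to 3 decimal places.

Mode = (α−1)/(κ−2) with κ = α+β, so α−1 = 0.7·48.1 = 33.670.
α = 34.670; β = κ − α = 15.430.

α = 34.670, β = 15.430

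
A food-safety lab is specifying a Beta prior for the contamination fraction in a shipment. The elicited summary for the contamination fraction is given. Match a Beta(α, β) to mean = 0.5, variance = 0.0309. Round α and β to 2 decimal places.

α = 3.55, β = 3.55

Let s = α+β. The Beta variance is μ(1−μ)/(s+1).
So s+1 = μ(1−μ)/σ² = (0.5×0.5)/0.0309 = 0.25/0.0309 = 8.0906, giving s = 7.0906.
Then α = μs = 0.5×7.0906 = 3.55 and β = (1−μ)s = 0.5×7.0906 = 3.55.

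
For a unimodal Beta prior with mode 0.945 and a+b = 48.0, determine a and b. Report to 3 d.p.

a = 44.470, b = 3.530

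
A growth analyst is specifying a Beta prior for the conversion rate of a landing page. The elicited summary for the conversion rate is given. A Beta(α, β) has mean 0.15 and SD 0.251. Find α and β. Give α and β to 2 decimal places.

α = 0.15, β = 0.87

First σ² = 0.063001. Setting α = μn, β = (1−μ)n with n = α+β,
μ(1−μ)/(n+1) = 0.063001 ⇒ n+1 = 0.1275/0.063001 = 2.0238 ⇒ n = 1.0238.
Hence α = 0.15×1.0238 = 0.15, β = 0.85×1.0238 = 0.87.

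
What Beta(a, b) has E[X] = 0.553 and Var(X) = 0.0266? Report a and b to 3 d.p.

Write ν = a+b; then a = μν and Var = μ(1−μ)/(ν+1).
ν = μ(1−μ)/Var − 1 = 0.247191/0.0266 − 1 = 8.2929.
a = 0.553·8.2929 = 4.586, b = 0.447·8.2929 = 3.707.

a = 4.586, b = 3.707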